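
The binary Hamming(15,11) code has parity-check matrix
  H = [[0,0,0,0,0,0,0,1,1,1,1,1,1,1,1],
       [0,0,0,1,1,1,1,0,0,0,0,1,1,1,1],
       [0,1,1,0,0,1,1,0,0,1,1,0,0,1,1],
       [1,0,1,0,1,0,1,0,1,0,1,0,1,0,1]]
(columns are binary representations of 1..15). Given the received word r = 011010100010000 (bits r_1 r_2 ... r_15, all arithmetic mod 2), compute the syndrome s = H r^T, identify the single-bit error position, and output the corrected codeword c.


s = (1, 0, 0, 0)^T, error position = 8, corrected codeword c = 011010110010000

Compute s = H r^T mod 2 one row at a time:
  s_1 = 0 + 0 + 0 + 1 + 0 + 0 + 0 + 0 = 1 ≡ 1 (mod 2).
  s_2 = 0 + 1 + 0 + 1 + 0 + 0 + 0 + 0 = 2 ≡ 0 (mod 2).
  s_3 = 1 + 1 + 0 + 1 + 0 + 1 + 0 + 0 = 4 ≡ 0 (mod 2).
  s_4 = 0 + 1 + 1 + 1 + 0 + 1 + 0 + 0 = 4 ≡ 0 (mod 2).
s = (1, 0, 0, 0)^T — this equals column 8 of H (binary 1000), so error is at position 8.
Correct: flip bit 8 of r = 011010100010000 to get c = 011010110010000.


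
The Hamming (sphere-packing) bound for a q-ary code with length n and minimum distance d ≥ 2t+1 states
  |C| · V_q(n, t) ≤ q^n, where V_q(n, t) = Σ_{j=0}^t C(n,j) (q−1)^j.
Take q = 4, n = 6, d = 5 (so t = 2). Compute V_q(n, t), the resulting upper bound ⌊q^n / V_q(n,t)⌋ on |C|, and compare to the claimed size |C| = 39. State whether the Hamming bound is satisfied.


V_q(n, t) = 154, q^n = 4096, Hamming bound = 26, |C| = 39 > bound (violated).

Step 1: Compute V_q(n, t) = Σ_{j=0}^2 C(n, j) (q−1)^j.
  j = 0: C(6,0)·(3)^0 = 1·1 = 1.
  j = 1: C(6,1)·(3)^1 = 6·3 = 18.
  j = 2: C(6,2)·(3)^2 = 15·9 = 135.
  V_q(n, t) = 1 + 18 + 135 = 154.
Step 2: q^n = 4^6 = 4096.
Step 3: Hamming bound ⌊q^n / V_q(n,t)⌋ = ⌊4096/154⌋ = 26.
Step 4: Compare |C| = 39 to 26: violated.
The claimed |C| lies above the Hamming bound, so no 4-ary code of length 6 with d ≥ 5 can have 39 codewords.


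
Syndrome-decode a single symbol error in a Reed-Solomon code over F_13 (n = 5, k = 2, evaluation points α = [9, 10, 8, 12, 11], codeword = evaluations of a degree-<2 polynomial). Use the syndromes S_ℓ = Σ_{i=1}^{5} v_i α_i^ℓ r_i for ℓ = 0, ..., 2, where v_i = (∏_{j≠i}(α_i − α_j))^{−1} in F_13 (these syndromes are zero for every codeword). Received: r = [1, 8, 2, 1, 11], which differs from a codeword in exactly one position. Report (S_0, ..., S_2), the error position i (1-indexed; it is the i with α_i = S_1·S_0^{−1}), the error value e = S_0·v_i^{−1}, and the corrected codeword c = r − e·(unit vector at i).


S = (5, 6, 2), error at position 1, error magnitude e = 9, c = [5, 8, 2, 1, 11].

Step 1: column multipliers v_i = (∏_{j≠i}(α_i − α_j))^{−1} mod 13.
  i = 1 (α = 9): (9−10)(9−8)(9−12)(9−11) = (−1)·1·(−3)·(−2) = −6 ≡ 7, so v_1 = 7^{−1} = 2 (mod 13).
  i = 2 (α = 10): (10−9)(10−8)(10−12)(10−11) = 1·2·(−2)·(−1) = 4 ≡ 4, so v_2 = 4^{−1} = 10 (mod 13).
  i = 3 (α = 8): (8−9)(8−10)(8−12)(8−11) = (−1)·(−2)·(−4)·(−3) = 24 ≡ 11, so v_3 = 11^{−1} = 6 (mod 13).
  i = 4 (α = 12): (12−9)(12−10)(12−8)(12−11) = 3·2·4·1 = 24 ≡ 11, so v_4 = 11^{−1} = 6 (mod 13).
  i = 5 (α = 11): (11−9)(11−10)(11−8)(11−12) = 2·1·3·(−1) = −6 ≡ 7, so v_5 = 7^{−1} = 2 (mod 13).
  v = [2, 10, 6, 6, 2].
Step 2: syndromes of r = [1, 8, 2, 1, 11] (all sums mod 13).
  S_0 = Σ v_i r_i = 2·1 + 10·8 + 6·2 + 6·1 + 2·11 = 122 ≡ 5.
  S_1 = Σ v_i α_i r_i = 2·9·1 + 10·10·8 + 6·8·2 + 6·12·1 + 2·11·11 = 1228 ≡ 6.
  α_i^2 mod 13 = [3, 9, 12, 1, 4].
  S_2 = Σ v_i α_i^2 r_i = 2·3·1 + 10·9·8 + 6·12·2 + 6·1·1 + 2·4·11 = 964 ≡ 2.
  S = (5, 6, 2) ≠ 0, so r is not a codeword (an error is present).
Step 3: locate the error. For a single error e at position i, S_ℓ = v_i·e·α_i^ℓ, so α_err = S_1/S_0.
  S_0^{−1} = 5^{−1} = 8 (mod 13), so α_err = 6·8 = 48 ≡ 9 = α_1. Error position i = 1.
  Consistency check: S_2/S_1 = 2·11 = 22 ≡ 9 = α_err ✓ (single-error assumption holds).
Step 4: error magnitude e = S_0/v_1 = S_0·∏_{j≠1}(α_1 − α_j) = 5·7 = 35 ≡ 9 (mod 13).
Step 5: correct position 1: c_1 = r_1 − e = 1 − 9 ≡ 5 (mod 13). Hence c = [5, 8, 2, 1, 11].
  Check: interpolating c through the α_i gives m(x) = 4 + 3·x (degree < 2) with m(α_i) = c_i for every i, so c is indeed a codeword.


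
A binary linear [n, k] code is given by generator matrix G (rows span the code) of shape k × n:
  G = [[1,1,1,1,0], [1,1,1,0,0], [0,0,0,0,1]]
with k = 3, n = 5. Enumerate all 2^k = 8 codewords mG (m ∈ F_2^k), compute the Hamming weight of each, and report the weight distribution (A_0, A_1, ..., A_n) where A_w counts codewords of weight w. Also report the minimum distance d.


Weight distribution: A_0 = 1, A_1 = 2, A_2 = 1, A_3 = 1, A_4 = 2, A_5 = 1. Minimum distance d = 1.

Enumerate all 2^3 = 8 messages m ∈ F_2^3.
For each, compute codeword c = mG in F_2^5, then tally its weight.
  m = 000 → c = 00000, weight = 0.
  m = 100 → c = 11110, weight = 4.
  m = 010 → c = 11100, weight = 3.
  m = 110 → c = 00010, weight = 1.
  m = 001 → c = 00001, weight = 1.
  m = 101 → c = 11111, weight = 5.
  m = 011 → c = 11101, weight = 4.
  m = 111 → c = 00011, weight = 2.
Tally weights:
  weight 0: 1 codewords.
  weight 1: 2 codewords.
  weight 2: 1 codewords.
  weight 3: 1 codewords.
  weight 4: 2 codewords.
  weight 5: 1 codewords.
Minimum distance d = smallest w > 0 with A_w > 0 = 1.
Sanity: Σ A_w = 8 = 2^3 = 8 ✓.


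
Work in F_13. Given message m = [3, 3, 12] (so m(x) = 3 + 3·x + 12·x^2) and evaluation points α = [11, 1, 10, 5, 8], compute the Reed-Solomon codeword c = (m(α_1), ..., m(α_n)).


c = [6, 5, 11, 6, 2]

Message polynomial: m(x) = 3 + 3·x + 12·x^2 (mod 13).
For each evaluation point α_i, compute m(α_i) mod 13:
  α_1 = 11: Horner steps 12 → 5 → 6, so m(11) = 6.
  α_2 = 1: Horner steps 12 → 2 → 5, so m(1) = 5.
  α_3 = 10: Horner steps 12 → 6 → 11, so m(10) = 11.
  α_4 = 5: Horner steps 12 → 11 → 6, so m(5) = 6.
  α_5 = 8: Horner steps 12 → 8 → 2, so m(8) = 2.
Codeword c = [6, 5, 11, 6, 2] ∈ F_13^5.


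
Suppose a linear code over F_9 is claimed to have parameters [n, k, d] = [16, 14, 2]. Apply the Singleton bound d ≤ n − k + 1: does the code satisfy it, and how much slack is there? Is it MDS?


Singleton RHS = n − k + 1 = 3, slack = 1, bound satisfied, not MDS.

Singleton bound: d ≤ n − k + 1.
Here n = 16, k = 14, so n − k + 1 = 3.
Given d = 2, check d ≤ 3: YES.
Slack = (n − k + 1) − d = 1.
The code is NOT MDS (slack = 1 > 0).
Description: the claimed parameters are [16, 14, 2]_9; such a code would be non-MDS.


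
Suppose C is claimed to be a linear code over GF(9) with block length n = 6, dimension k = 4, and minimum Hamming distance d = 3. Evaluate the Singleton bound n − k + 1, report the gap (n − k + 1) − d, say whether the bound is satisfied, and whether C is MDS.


Singleton RHS = n − k + 1 = 3, slack = 0, bound satisfied, MDS.

Singleton bound: d ≤ n − k + 1.
Here n = 6, k = 4, so n − k + 1 = 3.
Given d = 3, check d ≤ 3: YES.
Slack = (n − k + 1) − d = 0.
The code is MDS (slack = 0).
Description: the claimed parameters are [6, 4, 3]_9; such a code would be MDS (meets Singleton bound).


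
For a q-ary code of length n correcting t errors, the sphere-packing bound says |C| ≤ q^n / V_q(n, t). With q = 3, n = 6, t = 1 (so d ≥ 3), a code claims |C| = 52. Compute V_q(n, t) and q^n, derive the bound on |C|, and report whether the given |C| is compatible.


V_q(n, t) = 13, q^n = 729, Hamming bound = 56, |C| = 52 ≤ bound (satisfied).

Step 1: Compute V_q(n, t) = Σ_{j=0}^1 C(n, j) (q−1)^j.
  j = 0: C(6,0)·(2)^0 = 1·1 = 1.
  j = 1: C(6,1)·(2)^1 = 6·2 = 12.
  V_q(n, t) = 1 + 12 = 13.
Step 2: q^n = 3^6 = 729.
Step 3: Hamming bound ⌊q^n / V_q(n,t)⌋ = ⌊729/13⌋ = 56.
Step 4: Compare |C| = 52 to 56: satisfied.
The claimed |C| lies below the Hamming bound.


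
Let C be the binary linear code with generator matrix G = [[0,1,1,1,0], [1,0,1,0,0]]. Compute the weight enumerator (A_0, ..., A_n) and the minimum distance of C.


Weight distribution: A_0 = 1, A_2 = 1, A_3 = 2. Minimum distance d = 2.

Enumerate all 2^2 = 4 messages m ∈ F_2^2.
For each, compute codeword c = mG in F_2^5, then tally its weight.
  m = 00 → c = 00000, weight = 0.
  m = 10 → c = 01110, weight = 3.
  m = 01 → c = 10100, weight = 2.
  m = 11 → c = 11010, weight = 3.
Tally weights:
  weight 0: 1 codewords.
  weight 2: 1 codewords.
  weight 3: 2 codewords.
Minimum distance d = smallest w > 0 with A_w > 0 = 2.
Sanity: Σ A_w = 4 = 2^2 = 4 ✓.


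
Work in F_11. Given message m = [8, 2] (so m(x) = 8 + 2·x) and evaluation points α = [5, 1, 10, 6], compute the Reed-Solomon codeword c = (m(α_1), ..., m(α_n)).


c = [7, 10, 6, 9]

Message polynomial: m(x) = 8 + 2·x (mod 11).
For each evaluation point α_i, compute m(α_i) mod 11:
  α_1 = 5: Horner steps 2 → 7, so m(5) = 7.
  α_2 = 1: Horner steps 2 → 10, so m(1) = 10.
  α_3 = 10: Horner steps 2 → 6, so m(10) = 6.
  α_4 = 6: Horner steps 2 → 9, so m(6) = 9.
Codeword c = [7, 10, 6, 9] ∈ F_11^4.


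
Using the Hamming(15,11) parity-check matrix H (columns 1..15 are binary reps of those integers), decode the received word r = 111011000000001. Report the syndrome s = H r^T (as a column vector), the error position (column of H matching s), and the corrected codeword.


s = (1, 1, 0, 0)^T, error position = 12, corrected codeword c = 111011000001001

Compute s = H r^T mod 2 one row at a time:
  s_1 = 0 + 0 + 0 + 0 + 0 + 0 + 0 + 1 = 1 ≡ 1 (mod 2).
  s_2 = 0 + 1 + 1 + 0 + 0 + 0 + 0 + 1 = 3 ≡ 1 (mod 2).
  s_3 = 1 + 1 + 1 + 0 + 0 + 0 + 0 + 1 = 4 ≡ 0 (mod 2).
  s_4 = 1 + 1 + 1 + 0 + 0 + 0 + 0 + 1 = 4 ≡ 0 (mod 2).
s = (1, 1, 0, 0)^T — this equals column 12 of H (binary 1100), so error is at position 12.
Correct: flip bit 12 of r = 111011000000001 to get c = 111011000001001.


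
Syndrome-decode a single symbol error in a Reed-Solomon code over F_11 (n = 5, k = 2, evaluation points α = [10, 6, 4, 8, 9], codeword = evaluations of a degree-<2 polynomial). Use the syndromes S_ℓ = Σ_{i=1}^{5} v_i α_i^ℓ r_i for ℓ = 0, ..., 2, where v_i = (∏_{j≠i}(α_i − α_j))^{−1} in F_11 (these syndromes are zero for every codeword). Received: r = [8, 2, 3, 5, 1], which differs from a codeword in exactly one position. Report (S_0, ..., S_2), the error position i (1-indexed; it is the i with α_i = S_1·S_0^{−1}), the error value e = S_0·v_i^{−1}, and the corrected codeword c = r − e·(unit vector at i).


S = (9, 3, 1), error at position 3, error magnitude e = 4, c = [8, 2, 10, 5, 1].

Step 1: column multipliers v_i = (∏_{j≠i}(α_i − α_j))^{−1} mod 11.
  i = 1 (α = 10): (10−6)(10−4)(10−8)(10−9) = 4·6·2·1 = 48 ≡ 4, so v_1 = 4^{−1} = 3 (mod 11).
  i = 2 (α = 6): (6−10)(6−4)(6−8)(6−9) = (−4)·2·(−2)·(−3) = −48 ≡ 7, so v_2 = 7^{−1} = 8 (mod 11).
  i = 3 (α = 4): (4−10)(4−6)(4−8)(4−9) = (−6)·(−2)·(−4)·(−5) = 240 ≡ 9, so v_3 = 9^{−1} = 5 (mod 11).
  i = 4 (α = 8): (8−10)(8−6)(8−4)(8−9) = (−2)·2·4·(−1) = 16 ≡ 5, so v_4 = 5^{−1} = 9 (mod 11).
  i = 5 (α = 9): (9−10)(9−6)(9−4)(9−8) = (−1)·3·5·1 = −15 ≡ 7, so v_5 = 7^{−1} = 8 (mod 11).
  v = [3, 8, 5, 9, 8].
Step 2: syndromes of r = [8, 2, 3, 5, 1] (all sums mod 11).
  S_0 = Σ v_i r_i = 3·8 + 8·2 + 5·3 + 9·5 + 8·1 = 108 ≡ 9.
  S_1 = Σ v_i α_i r_i = 3·10·8 + 8·6·2 + 5·4·3 + 9·8·5 + 8·9·1 = 828 ≡ 3.
  α_i^2 mod 11 = [1, 3, 5, 9, 4].
  S_2 = Σ v_i α_i^2 r_i = 3·1·8 + 8·3·2 + 5·5·3 + 9·9·5 + 8·4·1 = 584 ≡ 1.
  S = (9, 3, 1) ≠ 0, so r is not a codeword (an error is present).
Step 3: locate the error. For a single error e at position i, S_ℓ = v_i·e·α_i^ℓ, so α_err = S_1/S_0.
  S_0^{−1} = 9^{−1} = 5 (mod 11), so α_err = 3·5 = 15 ≡ 4 = α_3. Error position i = 3.
  Consistency check: S_2/S_1 = 1·4 = 4 ≡ 4 = α_err ✓ (single-error assumption holds).
Step 4: error magnitude e = S_0/v_3 = S_0·∏_{j≠3}(α_3 − α_j) = 9·9 = 81 ≡ 4 (mod 11).
Step 5: correct position 3: c_3 = r_3 − e = 3 − 4 ≡ 10 (mod 11). Hence c = [8, 2, 10, 5, 1].
  Check: interpolating c through the α_i gives m(x) = 4 + 7·x (degree < 2) with m(α_i) = c_i for every i, so c is indeed a codeword.


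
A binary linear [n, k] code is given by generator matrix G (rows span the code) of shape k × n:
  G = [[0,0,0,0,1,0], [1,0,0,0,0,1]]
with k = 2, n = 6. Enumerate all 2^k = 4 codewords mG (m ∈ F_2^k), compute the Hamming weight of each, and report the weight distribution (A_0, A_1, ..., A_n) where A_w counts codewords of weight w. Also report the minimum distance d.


Weight distribution: A_0 = 1, A_1 = 1, A_2 = 1, A_3 = 1. Minimum distance d = 1.

Enumerate all 2^2 = 4 messages m ∈ F_2^2.
For each, compute codeword c = mG in F_2^6, then tally its weight.
  m = 00 → c = 000000, weight = 0.
  m = 10 → c = 000010, weight = 1.
  m = 01 → c = 100001, weight = 2.
  m = 11 → c = 100011, weight = 3.
Tally weights:
  weight 0: 1 codewords.
  weight 1: 1 codewords.
  weight 2: 1 codewords.
  weight 3: 1 codewords.
Minimum distance d = smallest w > 0 with A_w > 0 = 1.
Sanity: Σ A_w = 4 = 2^2 = 4 ✓.


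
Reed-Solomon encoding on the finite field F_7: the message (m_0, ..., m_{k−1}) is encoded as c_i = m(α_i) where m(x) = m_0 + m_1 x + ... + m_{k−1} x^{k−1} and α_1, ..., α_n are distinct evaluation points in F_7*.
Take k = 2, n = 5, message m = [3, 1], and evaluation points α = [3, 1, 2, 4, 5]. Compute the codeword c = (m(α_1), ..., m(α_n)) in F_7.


c = [6, 4, 5, 0, 1]

Message polynomial: m(x) = 3 + 1·x (mod 7).
For each evaluation point α_i, compute m(α_i) mod 7:
  α_1 = 3: Horner steps 1 → 6, so m(3) = 6.
  α_2 = 1: Horner steps 1 → 4, so m(1) = 4.
  α_3 = 2: Horner steps 1 → 5, so m(2) = 5.
  α_4 = 4: Horner steps 1 → 0, so m(4) = 0.
  α_5 = 5: Horner steps 1 → 1, so m(5) = 1.
Codeword c = [6, 4, 5, 0, 1] ∈ F_7^5.


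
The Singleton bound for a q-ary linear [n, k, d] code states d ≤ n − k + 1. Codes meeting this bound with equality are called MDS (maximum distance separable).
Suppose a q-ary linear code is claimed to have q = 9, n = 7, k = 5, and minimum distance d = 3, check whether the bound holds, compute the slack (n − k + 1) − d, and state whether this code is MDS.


Singleton RHS = n − k + 1 = 3, slack = 0, bound satisfied, MDS.

Singleton bound: d ≤ n − k + 1.
Here n = 7, k = 5, so n − k + 1 = 3.
Given d = 3, check d ≤ 3: YES.
Slack = (n − k + 1) − d = 0.
The code is MDS (slack = 0).
Description: the claimed parameters are [7, 5, 3]_9; such a code would be MDS (meets Singleton bound).


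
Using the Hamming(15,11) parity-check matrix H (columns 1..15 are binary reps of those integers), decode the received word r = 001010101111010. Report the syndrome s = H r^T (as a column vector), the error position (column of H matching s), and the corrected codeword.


s = (1, 0, 1, 1)^T, error position = 11, corrected codeword c = 001010101101010

Compute s = H r^T mod 2 one row at a time:
  s_1 = 0 + 1 + 1 + 1 + 1 + 0 + 1 + 0 = 5 ≡ 1 (mod 2).
  s_2 = 0 + 1 + 0 + 1 + 1 + 0 + 1 + 0 = 4 ≡ 0 (mod 2).
  s_3 = 0 + 1 + 0 + 1 + 1 + 1 + 1 + 0 = 5 ≡ 1 (mod 2).
  s_4 = 0 + 1 + 1 + 1 + 1 + 1 + 0 + 0 = 5 ≡ 1 (mod 2).
s = (1, 0, 1, 1)^T — this equals column 11 of H (binary 1011), so error is at position 11.
Correct: flip bit 11 of r = 001010101111010 to get c = 001010101101010.


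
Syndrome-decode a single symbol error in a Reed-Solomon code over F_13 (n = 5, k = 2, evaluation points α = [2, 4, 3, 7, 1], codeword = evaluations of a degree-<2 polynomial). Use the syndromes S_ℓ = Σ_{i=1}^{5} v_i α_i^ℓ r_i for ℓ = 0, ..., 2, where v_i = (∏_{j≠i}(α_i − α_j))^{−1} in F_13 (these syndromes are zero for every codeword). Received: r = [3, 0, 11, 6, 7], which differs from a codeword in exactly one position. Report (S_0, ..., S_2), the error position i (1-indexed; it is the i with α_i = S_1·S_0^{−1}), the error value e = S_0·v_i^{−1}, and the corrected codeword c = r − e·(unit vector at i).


S = (11, 9, 5), error at position 1, error magnitude e = 7, c = [9, 0, 11, 6, 7].

Step 1: column multipliers v_i = (∏_{j≠i}(α_i − α_j))^{−1} mod 13.
  i = 1 (α = 2): (2−4)(2−3)(2−7)(2−1) = (−2)·(−1)·(−5)·1 = −10 ≡ 3, so v_1 = 3^{−1} = 9 (mod 13).
  i = 2 (α = 4): (4−2)(4−3)(4−7)(4−1) = 2·1·(−3)·3 = −18 ≡ 8, so v_2 = 8^{−1} = 5 (mod 13).
  i = 3 (α = 3): (3−2)(3−4)(3−7)(3−1) = 1·(−1)·(−4)·2 = 8 ≡ 8, so v_3 = 8^{−1} = 5 (mod 13).
  i = 4 (α = 7): (7−2)(7−4)(7−3)(7−1) = 5·3·4·6 = 360 ≡ 9, so v_4 = 9^{−1} = 3 (mod 13).
  i = 5 (α = 1): (1−2)(1−4)(1−3)(1−7) = (−1)·(−3)·(−2)·(−6) = 36 ≡ 10, so v_5 = 10^{−1} = 4 (mod 13).
  v = [9, 5, 5, 3, 4].
Step 2: syndromes of r = [3, 0, 11, 6, 7] (all sums mod 13).
  S_0 = Σ v_i r_i = 9·3 + 5·0 + 5·11 + 3·6 + 4·7 = 128 ≡ 11.
  S_1 = Σ v_i α_i r_i = 9·2·3 + 5·4·0 + 5·3·11 + 3·7·6 + 4·1·7 = 373 ≡ 9.
  α_i^2 mod 13 = [4, 3, 9, 10, 1].
  S_2 = Σ v_i α_i^2 r_i = 9·4·3 + 5·3·0 + 5·9·11 + 3·10·6 + 4·1·7 = 811 ≡ 5.
  S = (11, 9, 5) ≠ 0, so r is not a codeword (an error is present).
Step 3: locate the error. For a single error e at position i, S_ℓ = v_i·e·α_i^ℓ, so α_err = S_1/S_0.
  S_0^{−1} = 11^{−1} = 6 (mod 13), so α_err = 9·6 = 54 ≡ 2 = α_1. Error position i = 1.
  Consistency check: S_2/S_1 = 5·3 = 15 ≡ 2 = α_err ✓ (single-error assumption holds).
Step 4: error magnitude e = S_0/v_1 = S_0·∏_{j≠1}(α_1 − α_j) = 11·3 = 33 ≡ 7 (mod 13).
Step 5: correct position 1: c_1 = r_1 − e = 3 − 7 ≡ 9 (mod 13). Hence c = [9, 0, 11, 6, 7].
  Check: interpolating c through the α_i gives m(x) = 5 + 2·x (degree < 2) with m(α_i) = c_i for every i, so c is indeed a codeword.


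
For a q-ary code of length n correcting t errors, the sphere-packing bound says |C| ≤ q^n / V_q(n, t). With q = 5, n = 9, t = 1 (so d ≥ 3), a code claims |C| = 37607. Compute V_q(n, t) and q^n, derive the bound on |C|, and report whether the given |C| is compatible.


V_q(n, t) = 37, q^n = 1953125, Hamming bound = 52787, |C| = 37607 ≤ bound (satisfied).

Step 1: Compute V_q(n, t) = Σ_{j=0}^1 C(n, j) (q−1)^j.
  j = 0: C(9,0)·(4)^0 = 1·1 = 1.
  j = 1: C(9,1)·(4)^1 = 9·4 = 36.
  V_q(n, t) = 1 + 36 = 37.
Step 2: q^n = 5^9 = 1953125.
Step 3: Hamming bound ⌊q^n / V_q(n,t)⌋ = ⌊1953125/37⌋ = 52787.
Step 4: Compare |C| = 37607 to 52787: satisfied.
The claimed |C| lies below the Hamming bound.


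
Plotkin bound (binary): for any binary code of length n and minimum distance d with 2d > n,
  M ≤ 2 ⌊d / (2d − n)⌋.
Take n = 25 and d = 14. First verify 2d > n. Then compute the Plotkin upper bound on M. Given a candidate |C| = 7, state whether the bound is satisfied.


Plotkin bound M ≤ 8; given |C| = 7 ≤ bound (satisfied).

Check applicability: 2d = 28, n = 25.
2d − n = 3 > 0, so Plotkin applies.
Compute d/(2d−n) = 14/3 ≈ 4.6667.
⌊d/(2d−n)⌋ = 4.
Plotkin bound: M ≤ 2·4 = 8.
Given |C| = 7, check: satisfied.
This |C| is below the Plotkin bound.


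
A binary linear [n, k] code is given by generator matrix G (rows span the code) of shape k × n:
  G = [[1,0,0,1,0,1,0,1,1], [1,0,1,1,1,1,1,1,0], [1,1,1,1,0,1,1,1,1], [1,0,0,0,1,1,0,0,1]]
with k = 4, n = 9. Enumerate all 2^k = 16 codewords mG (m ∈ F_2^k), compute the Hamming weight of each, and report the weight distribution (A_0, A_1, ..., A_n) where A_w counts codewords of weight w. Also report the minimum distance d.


Weight distribution: A_0 = 1, A_3 = 4, A_4 = 4, A_5 = 2, A_6 = 2, A_7 = 2, A_8 = 1. Minimum distance d = 3.

Enumerate all 2^4 = 16 messages m ∈ F_2^4.
For each, compute codeword c = mG in F_2^9, then tally its weight.
  m = 0000 → c = 000000000, weight = 0.
  m = 1000 → c = 100101011, weight = 5.
  m = 0100 → c = 101111110, weight = 7.
  m = 1100 → c = 001010101, weight = 4.
  m = 0010 → c = 111101111, weight = 8.
  m = 1010 → c = 011000100, weight = 3.
  m = 0110 → c = 010010001, weight = 3.
  m = 1110 → c = 110111010, weight = 6.
  m = 0001 → c = 100011001, weight = 4.
  m = 1001 → c = 000110010, weight = 3.
  m = 0101 → c = 001100111, weight = 5.
  m = 1101 → c = 101001100, weight = 4.
  m = 0011 → c = 011110110, weight = 6.
  m = 1011 → c = 111011101, weight = 7.
  m = 0111 → c = 110001000, weight = 3.
  m = 1111 → c = 010100011, weight = 4.
Tally weights:
  weight 0: 1 codewords.
  weight 3: 4 codewords.
  weight 4: 4 codewords.
  weight 5: 2 codewords.
  weight 6: 2 codewords.
  weight 7: 2 codewords.
  weight 8: 1 codewords.
Minimum distance d = smallest w > 0 with A_w > 0 = 3.
Sanity: Σ A_w = 16 = 2^4 = 16 ✓.


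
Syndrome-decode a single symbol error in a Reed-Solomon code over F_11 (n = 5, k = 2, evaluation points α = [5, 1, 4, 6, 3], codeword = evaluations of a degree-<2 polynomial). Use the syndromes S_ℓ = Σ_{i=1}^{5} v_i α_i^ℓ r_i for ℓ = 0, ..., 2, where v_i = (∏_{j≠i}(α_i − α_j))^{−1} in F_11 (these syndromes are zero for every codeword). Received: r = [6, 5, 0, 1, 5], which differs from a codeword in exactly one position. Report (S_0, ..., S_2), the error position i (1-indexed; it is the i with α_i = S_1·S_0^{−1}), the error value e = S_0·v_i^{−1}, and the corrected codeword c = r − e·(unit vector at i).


S = (10, 10, 10), error at position 2, error magnitude e = 1, c = [6, 4, 0, 1, 5].

Step 1: column multipliers v_i = (∏_{j≠i}(α_i − α_j))^{−1} mod 11.
  i = 1 (α = 5): (5−1)(5−4)(5−6)(5−3) = 4·1·(−1)·2 = −8 ≡ 3, so v_1 = 3^{−1} = 4 (mod 11).
  i = 2 (α = 1): (1−5)(1−4)(1−6)(1−3) = (−4)·(−3)·(−5)·(−2) = 120 ≡ 10, so v_2 = 10^{−1} = 10 (mod 11).
  i = 3 (α = 4): (4−5)(4−1)(4−6)(4−3) = (−1)·3·(−2)·1 = 6 ≡ 6, so v_3 = 6^{−1} = 2 (mod 11).
  i = 4 (α = 6): (6−5)(6−1)(6−4)(6−3) = 1·5·2·3 = 30 ≡ 8, so v_4 = 8^{−1} = 7 (mod 11).
  i = 5 (α = 3): (3−5)(3−1)(3−4)(3−6) = (−2)·2·(−1)·(−3) = −12 ≡ 10, so v_5 = 10^{−1} = 10 (mod 11).
  v = [4, 10, 2, 7, 10].
Step 2: syndromes of r = [6, 5, 0, 1, 5] (all sums mod 11).
  S_0 = Σ v_i r_i = 4·6 + 10·5 + 2·0 + 7·1 + 10·5 = 131 ≡ 10.
  S_1 = Σ v_i α_i r_i = 4·5·6 + 10·1·5 + 2·4·0 + 7·6·1 + 10·3·5 = 362 ≡ 10.
  α_i^2 mod 11 = [3, 1, 5, 3, 9].
  S_2 = Σ v_i α_i^2 r_i = 4·3·6 + 10·1·5 + 2·5·0 + 7·3·1 + 10·9·5 = 593 ≡ 10.
  S = (10, 10, 10) ≠ 0, so r is not a codeword (an error is present).
Step 3: locate the error. For a single error e at position i, S_ℓ = v_i·e·α_i^ℓ, so α_err = S_1/S_0.
  S_0^{−1} = 10^{−1} = 10 (mod 11), so α_err = 10·10 = 100 ≡ 1 = α_2. Error position i = 2.
  Consistency check: S_2/S_1 = 10·10 = 100 ≡ 1 = α_err ✓ (single-error assumption holds).
Step 4: error magnitude e = S_0/v_2 = S_0·∏_{j≠2}(α_2 − α_j) = 10·10 = 100 ≡ 1 (mod 11).
Step 5: correct position 2: c_2 = r_2 − e = 5 − 1 ≡ 4 (mod 11). Hence c = [6, 4, 0, 1, 5].
  Check: interpolating c through the α_i gives m(x) = 9 + 6·x (degree < 2) with m(α_i) = c_i for every i, so c is indeed a codeword.


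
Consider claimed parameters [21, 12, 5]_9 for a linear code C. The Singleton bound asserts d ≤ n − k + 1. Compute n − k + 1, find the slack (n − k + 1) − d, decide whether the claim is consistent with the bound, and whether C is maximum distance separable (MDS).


Singleton RHS = n − k + 1 = 10, slack = 5, bound satisfied, not MDS.

Singleton bound: d ≤ n − k + 1.
Here n = 21, k = 12, so n − k + 1 = 10.
Given d = 5, check d ≤ 10: YES.
Slack = (n − k + 1) − d = 5.
The code is NOT MDS (slack = 5 > 0).
Description: the claimed parameters are [21, 12, 5]_9; such a code would be non-MDS.


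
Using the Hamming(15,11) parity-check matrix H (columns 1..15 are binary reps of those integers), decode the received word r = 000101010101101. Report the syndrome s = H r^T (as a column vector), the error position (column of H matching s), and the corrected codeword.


s = (1, 1, 1, 0)^T, error position = 14, corrected codeword c = 000101010101111

Compute s = H r^T mod 2 one row at a time:
  s_1 = 1 + 0 + 1 + 0 + 1 + 1 + 0 + 1 = 5 ≡ 1 (mod 2).
  s_2 = 1 + 0 + 1 + 0 + 1 + 1 + 0 + 1 = 5 ≡ 1 (mod 2).
  s_3 = 0 + 0 + 1 + 0 + 1 + 0 + 0 + 1 = 3 ≡ 1 (mod 2).
  s_4 = 0 + 0 + 0 + 0 + 0 + 0 + 1 + 1 = 2 ≡ 0 (mod 2).
s = (1, 1, 1, 0)^T — this equals column 14 of H (binary 1110), so error is at position 14.
Correct: flip bit 14 of r = 000101010101101 to get c = 000101010101111.


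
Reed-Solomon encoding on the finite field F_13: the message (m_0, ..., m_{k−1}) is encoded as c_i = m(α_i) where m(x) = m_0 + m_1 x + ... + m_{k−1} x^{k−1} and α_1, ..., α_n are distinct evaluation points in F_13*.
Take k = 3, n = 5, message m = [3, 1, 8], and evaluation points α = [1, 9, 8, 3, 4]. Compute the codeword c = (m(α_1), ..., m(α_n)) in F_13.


c = [12, 10, 3, 0, 5]

Message polynomial: m(x) = 3 + 1·x + 8·x^2 (mod 13).
For each evaluation point α_i, compute m(α_i) mod 13:
  α_1 = 1: Horner steps 8 → 9 → 12, so m(1) = 12.
  α_2 = 9: Horner steps 8 → 8 → 10, so m(9) = 10.
  α_3 = 8: Horner steps 8 → 0 → 3, so m(8) = 3.
  α_4 = 3: Horner steps 8 → 12 → 0, so m(3) = 0.
  α_5 = 4: Horner steps 8 → 7 → 5, so m(4) = 5.
Codeword c = [12, 10, 3, 0, 5] ∈ F_13^5.


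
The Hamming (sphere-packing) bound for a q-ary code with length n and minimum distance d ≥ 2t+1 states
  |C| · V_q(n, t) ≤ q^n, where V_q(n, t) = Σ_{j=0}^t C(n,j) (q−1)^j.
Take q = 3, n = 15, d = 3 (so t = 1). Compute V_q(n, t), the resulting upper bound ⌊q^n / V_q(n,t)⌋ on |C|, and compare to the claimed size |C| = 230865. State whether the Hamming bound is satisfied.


V_q(n, t) = 31, q^n = 14348907, Hamming bound = 462867, |C| = 230865 ≤ bound (satisfied).

Step 1: Compute V_q(n, t) = Σ_{j=0}^1 C(n, j) (q−1)^j.
  j = 0: C(15,0)·(2)^0 = 1·1 = 1.
  j = 1: C(15,1)·(2)^1 = 15·2 = 30.
  V_q(n, t) = 1 + 30 = 31.
Step 2: q^n = 3^15 = 14348907.
Step 3: Hamming bound ⌊q^n / V_q(n,t)⌋ = ⌊14348907/31⌋ = 462867.
Step 4: Compare |C| = 230865 to 462867: satisfied.
The claimed |C| lies below the Hamming bound.


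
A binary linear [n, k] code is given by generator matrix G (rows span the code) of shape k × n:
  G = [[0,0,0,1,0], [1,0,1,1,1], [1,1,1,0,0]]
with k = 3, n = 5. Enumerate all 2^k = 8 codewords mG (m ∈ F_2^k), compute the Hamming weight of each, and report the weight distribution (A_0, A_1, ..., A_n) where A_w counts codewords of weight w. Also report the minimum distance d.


Weight distribution: A_0 = 1, A_1 = 1, A_2 = 1, A_3 = 3, A_4 = 2. Minimum distance d = 1.

Enumerate all 2^3 = 8 messages m ∈ F_2^3.
For each, compute codeword c = mG in F_2^5, then tally its weight.
  m = 000 → c = 00000, weight = 0.
  m = 100 → c = 00010, weight = 1.
  m = 010 → c = 10111, weight = 4.
  m = 110 → c = 10101, weight = 3.
  m = 001 → c = 11100, weight = 3.
  m = 101 → c = 11110, weight = 4.
  m = 011 → c = 01011, weight = 3.
  m = 111 → c = 01001, weight = 2.
Tally weights:
  weight 0: 1 codewords.
  weight 1: 1 codewords.
  weight 2: 1 codewords.
  weight 3: 3 codewords.
  weight 4: 2 codewords.
Minimum distance d = smallest w > 0 with A_w > 0 = 1.
Sanity: Σ A_w = 8 = 2^3 = 8 ✓.


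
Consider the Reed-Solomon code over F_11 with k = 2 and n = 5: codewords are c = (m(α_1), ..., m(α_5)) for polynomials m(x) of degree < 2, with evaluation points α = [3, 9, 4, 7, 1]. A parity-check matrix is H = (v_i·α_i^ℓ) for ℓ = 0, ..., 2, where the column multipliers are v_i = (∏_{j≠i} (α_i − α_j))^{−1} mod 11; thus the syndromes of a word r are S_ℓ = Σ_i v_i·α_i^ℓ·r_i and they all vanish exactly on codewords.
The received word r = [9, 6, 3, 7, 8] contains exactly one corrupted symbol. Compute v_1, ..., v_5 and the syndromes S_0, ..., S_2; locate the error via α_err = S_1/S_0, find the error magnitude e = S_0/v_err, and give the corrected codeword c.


S = (10, 10, 10), error at position 5, error magnitude e = 9, c = [9, 6, 3, 7, 10].

Step 1: column multipliers v_i = (∏_{j≠i}(α_i − α_j))^{−1} mod 11.
  i = 1 (α = 3): (3−9)(3−4)(3−7)(3−1) = (−6)·(−1)·(−4)·2 = −48 ≡ 7, so v_1 = 7^{−1} = 8 (mod 11).
  i = 2 (α = 9): (9−3)(9−4)(9−7)(9−1) = 6·5·2·8 = 480 ≡ 7, so v_2 = 7^{−1} = 8 (mod 11).
  i = 3 (α = 4): (4−3)(4−9)(4−7)(4−1) = 1·(−5)·(−3)·3 = 45 ≡ 1, so v_3 = 1^{−1} = 1 (mod 11).
  i = 4 (α = 7): (7−3)(7−9)(7−4)(7−1) = 4·(−2)·3·6 = −144 ≡ 10, so v_4 = 10^{−1} = 10 (mod 11).
  i = 5 (α = 1): (1−3)(1−9)(1−4)(1−7) = (−2)·(−8)·(−3)·(−6) = 288 ≡ 2, so v_5 = 2^{−1} = 6 (mod 11).
  v = [8, 8, 1, 10, 6].
Step 2: syndromes of r = [9, 6, 3, 7, 8] (all sums mod 11).
  S_0 = Σ v_i r_i = 8·9 + 8·6 + 1·3 + 10·7 + 6·8 = 241 ≡ 10.
  S_1 = Σ v_i α_i r_i = 8·3·9 + 8·9·6 + 1·4·3 + 10·7·7 + 6·1·8 = 1198 ≡ 10.
  α_i^2 mod 11 = [9, 4, 5, 5, 1].
  S_2 = Σ v_i α_i^2 r_i = 8·9·9 + 8·4·6 + 1·5·3 + 10·5·7 + 6·1·8 = 1253 ≡ 10.
  S = (10, 10, 10) ≠ 0, so r is not a codeword (an error is present).
Step 3: locate the error. For a single error e at position i, S_ℓ = v_i·e·α_i^ℓ, so α_err = S_1/S_0.
  S_0^{−1} = 10^{−1} = 10 (mod 11), so α_err = 10·10 = 100 ≡ 1 = α_5. Error position i = 5.
  Consistency check: S_2/S_1 = 10·10 = 100 ≡ 1 = α_err ✓ (single-error assumption holds).
Step 4: error magnitude e = S_0/v_5 = S_0·∏_{j≠5}(α_5 − α_j) = 10·2 = 20 ≡ 9 (mod 11).
Step 5: correct position 5: c_5 = r_5 − e = 8 − 9 ≡ 10 (mod 11). Hence c = [9, 6, 3, 7, 10].
  Check: interpolating c through the α_i gives m(x) = 5 + 5·x (degree < 2) with m(α_i) = c_i for every i, so c is indeed a codeword.


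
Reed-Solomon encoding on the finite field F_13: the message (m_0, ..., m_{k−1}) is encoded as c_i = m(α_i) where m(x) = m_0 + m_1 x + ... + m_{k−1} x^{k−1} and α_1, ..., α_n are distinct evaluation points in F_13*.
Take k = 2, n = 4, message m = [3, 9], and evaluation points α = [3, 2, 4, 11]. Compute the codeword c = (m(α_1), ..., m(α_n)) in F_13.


c = [4, 8, 0, 11]

Message polynomial: m(x) = 3 + 9·x (mod 13).
For each evaluation point α_i, compute m(α_i) mod 13:
  α_1 = 3: Horner steps 9 → 4, so m(3) = 4.
  α_2 = 2: Horner steps 9 → 8, so m(2) = 8.
  α_3 = 4: Horner steps 9 → 0, so m(4) = 0.
  α_4 = 11: Horner steps 9 → 11, so m(11) = 11.
Codeword c = [4, 8, 0, 11] ∈ F_13^4.


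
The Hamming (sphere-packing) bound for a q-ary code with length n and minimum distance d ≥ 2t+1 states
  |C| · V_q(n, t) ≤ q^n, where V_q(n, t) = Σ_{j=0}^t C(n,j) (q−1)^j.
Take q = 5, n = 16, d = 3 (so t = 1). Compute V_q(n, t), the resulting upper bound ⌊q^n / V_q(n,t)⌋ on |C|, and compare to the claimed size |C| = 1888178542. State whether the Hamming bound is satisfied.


V_q(n, t) = 65, q^n = 152587890625, Hamming bound = 2347506009, |C| = 1888178542 ≤ bound (satisfied).

Step 1: Compute V_q(n, t) = Σ_{j=0}^1 C(n, j) (q−1)^j.
  j = 0: C(16,0)·(4)^0 = 1·1 = 1.
  j = 1: C(16,1)·(4)^1 = 16·4 = 64.
  V_q(n, t) = 1 + 64 = 65.
Step 2: q^n = 5^16 = 152587890625.
Step 3: Hamming bound ⌊q^n / V_q(n,t)⌋ = ⌊152587890625/65⌋ = 2347506009.
Step 4: Compare |C| = 1888178542 to 2347506009: satisfied.
The claimed |C| lies below the Hamming bound.


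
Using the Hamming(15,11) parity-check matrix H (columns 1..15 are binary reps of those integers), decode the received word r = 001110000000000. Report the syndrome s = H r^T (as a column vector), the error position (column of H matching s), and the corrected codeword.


s = (0, 0, 1, 0)^T, error position = 2, corrected codeword c = 011110000000000

Compute s = H r^T mod 2 one row at a time:
  s_1 = 0 + 0 + 0 + 0 + 0 + 0 + 0 + 0 = 0 ≡ 0 (mod 2).
  s_2 = 1 + 1 + 0 + 0 + 0 + 0 + 0 + 0 = 2 ≡ 0 (mod 2).
  s_3 = 0 + 1 + 0 + 0 + 0 + 0 + 0 + 0 = 1 ≡ 1 (mod 2).
  s_4 = 0 + 1 + 1 + 0 + 0 + 0 + 0 + 0 = 2 ≡ 0 (mod 2).
s = (0, 0, 1, 0)^T — this equals column 2 of H (binary 0010), so error is at position 2.
Correct: flip bit 2 of r = 001110000000000 to get c = 011110000000000.


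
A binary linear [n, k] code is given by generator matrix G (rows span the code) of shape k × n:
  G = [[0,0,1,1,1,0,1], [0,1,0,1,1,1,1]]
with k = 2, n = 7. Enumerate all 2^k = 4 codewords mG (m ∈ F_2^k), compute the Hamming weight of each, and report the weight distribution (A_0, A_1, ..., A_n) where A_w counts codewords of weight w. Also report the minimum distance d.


Weight distribution: A_0 = 1, A_3 = 1, A_4 = 1, A_5 = 1. Minimum distance d = 3.

Enumerate all 2^2 = 4 messages m ∈ F_2^2.
For each, compute codeword c = mG in F_2^7, then tally its weight.
  m = 00 → c = 0000000, weight = 0.
  m = 10 → c = 0011101, weight = 4.
  m = 01 → c = 0101111, weight = 5.
  m = 11 → c = 0110010, weight = 3.
Tally weights:
  weight 0: 1 codewords.
  weight 3: 1 codewords.
  weight 4: 1 codewords.
  weight 5: 1 codewords.
Minimum distance d = smallest w > 0 with A_w > 0 = 3.
Sanity: Σ A_w = 4 = 2^2 = 4 ✓.


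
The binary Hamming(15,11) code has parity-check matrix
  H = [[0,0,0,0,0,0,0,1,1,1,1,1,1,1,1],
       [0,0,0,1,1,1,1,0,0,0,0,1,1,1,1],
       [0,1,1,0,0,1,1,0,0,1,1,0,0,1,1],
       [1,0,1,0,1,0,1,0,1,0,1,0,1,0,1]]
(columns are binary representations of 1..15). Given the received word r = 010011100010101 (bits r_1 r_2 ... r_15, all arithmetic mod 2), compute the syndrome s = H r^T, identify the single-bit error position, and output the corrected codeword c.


s = (1, 1, 1, 1)^T, error position = 15, corrected codeword c = 010011100010100

Compute s = H r^T mod 2 one row at a time:
  s_1 = 0 + 0 + 0 + 1 + 0 + 1 + 0 + 1 = 3 ≡ 1 (mod 2).
  s_2 = 0 + 1 + 1 + 1 + 0 + 1 + 0 + 1 = 5 ≡ 1 (mod 2).
  s_3 = 1 + 0 + 1 + 1 + 0 + 1 + 0 + 1 = 5 ≡ 1 (mod 2).
  s_4 = 0 + 0 + 1 + 1 + 0 + 1 + 1 + 1 = 5 ≡ 1 (mod 2).
s = (1, 1, 1, 1)^T — this equals column 15 of H (binary 1111), so error is at position 15.
Correct: flip bit 15 of r = 010011100010101 to get c = 010011100010100.


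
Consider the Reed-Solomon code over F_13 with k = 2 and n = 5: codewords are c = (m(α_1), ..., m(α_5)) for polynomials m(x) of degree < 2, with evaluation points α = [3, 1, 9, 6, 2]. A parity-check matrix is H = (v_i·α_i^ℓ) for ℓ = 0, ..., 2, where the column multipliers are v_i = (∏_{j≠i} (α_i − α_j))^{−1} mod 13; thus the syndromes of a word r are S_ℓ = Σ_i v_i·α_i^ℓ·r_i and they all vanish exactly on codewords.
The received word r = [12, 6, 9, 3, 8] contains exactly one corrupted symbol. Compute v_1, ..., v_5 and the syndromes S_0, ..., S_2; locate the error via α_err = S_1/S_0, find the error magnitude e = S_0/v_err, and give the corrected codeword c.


S = (8, 11, 7), error at position 1, error magnitude e = 2, c = [10, 6, 9, 3, 8].

Step 1: column multipliers v_i = (∏_{j≠i}(α_i − α_j))^{−1} mod 13.
  i = 1 (α = 3): (3−1)(3−9)(3−6)(3−2) = 2·(−6)·(−3)·1 = 36 ≡ 10, so v_1 = 10^{−1} = 4 (mod 13).
  i = 2 (α = 1): (1−3)(1−9)(1−6)(1−2) = (−2)·(−8)·(−5)·(−1) = 80 ≡ 2, so v_2 = 2^{−1} = 7 (mod 13).
  i = 3 (α = 9): (9−3)(9−1)(9−6)(9−2) = 6·8·3·7 = 1008 ≡ 7, so v_3 = 7^{−1} = 2 (mod 13).
  i = 4 (α = 6): (6−3)(6−1)(6−9)(6−2) = 3·5·(−3)·4 = −180 ≡ 2, so v_4 = 2^{−1} = 7 (mod 13).
  i = 5 (α = 2): (2−3)(2−1)(2−9)(2−6) = (−1)·1·(−7)·(−4) = −28 ≡ 11, so v_5 = 11^{−1} = 6 (mod 13).
  v = [4, 7, 2, 7, 6].
Step 2: syndromes of r = [12, 6, 9, 3, 8] (all sums mod 13).
  S_0 = Σ v_i r_i = 4·12 + 7·6 + 2·9 + 7·3 + 6·8 = 177 ≡ 8.
  S_1 = Σ v_i α_i r_i = 4·3·12 + 7·1·6 + 2·9·9 + 7·6·3 + 6·2·8 = 570 ≡ 11.
  α_i^2 mod 13 = [9, 1, 3, 10, 4].
  S_2 = Σ v_i α_i^2 r_i = 4·9·12 + 7·1·6 + 2·3·9 + 7·10·3 + 6·4·8 = 930 ≡ 7.
  S = (8, 11, 7) ≠ 0, so r is not a codeword (an error is present).
Step 3: locate the error. For a single error e at position i, S_ℓ = v_i·e·α_i^ℓ, so α_err = S_1/S_0.
  S_0^{−1} = 8^{−1} = 5 (mod 13), so α_err = 11·5 = 55 ≡ 3 = α_1. Error position i = 1.
  Consistency check: S_2/S_1 = 7·6 = 42 ≡ 3 = α_err ✓ (single-error assumption holds).
Step 4: error magnitude e = S_0/v_1 = S_0·∏_{j≠1}(α_1 − α_j) = 8·10 = 80 ≡ 2 (mod 13).
Step 5: correct position 1: c_1 = r_1 − e = 12 − 2 ≡ 10 (mod 13). Hence c = [10, 6, 9, 3, 8].
  Check: interpolating c through the α_i gives m(x) = 4 + 2·x (degree < 2) with m(α_i) = c_i for every i, so c is indeed a codeword.


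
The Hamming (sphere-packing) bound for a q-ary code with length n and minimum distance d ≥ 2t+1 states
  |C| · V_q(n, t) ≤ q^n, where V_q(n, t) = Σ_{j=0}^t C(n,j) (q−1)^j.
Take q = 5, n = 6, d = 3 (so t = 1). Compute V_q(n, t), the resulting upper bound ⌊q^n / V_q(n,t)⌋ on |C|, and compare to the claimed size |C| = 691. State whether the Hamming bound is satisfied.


V_q(n, t) = 25, q^n = 15625, Hamming bound = 625, |C| = 691 > bound (violated).

Step 1: Compute V_q(n, t) = Σ_{j=0}^1 C(n, j) (q−1)^j.
  j = 0: C(6,0)·(4)^0 = 1·1 = 1.
  j = 1: C(6,1)·(4)^1 = 6·4 = 24.
  V_q(n, t) = 1 + 24 = 25.
Step 2: q^n = 5^6 = 15625.
Step 3: Hamming bound ⌊q^n / V_q(n,t)⌋ = ⌊15625/25⌋ = 625.
Step 4: Compare |C| = 691 to 625: violated.
The claimed |C| lies above the Hamming bound, so no 5-ary code of length 6 with d ≥ 3 can have 691 codewords.


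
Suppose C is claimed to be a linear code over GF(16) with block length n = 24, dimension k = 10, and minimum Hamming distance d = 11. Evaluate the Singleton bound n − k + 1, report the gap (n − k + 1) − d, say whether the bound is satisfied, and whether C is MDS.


Singleton RHS = n − k + 1 = 15, slack = 4, bound satisfied, not MDS.

Singleton bound: d ≤ n − k + 1.
Here n = 24, k = 10, so n − k + 1 = 15.
Given d = 11, check d ≤ 15: YES.
Slack = (n − k + 1) − d = 4.
The code is NOT MDS (slack = 4 > 0).
Description: the claimed parameters are [24, 10, 11]_16; such a code would be non-MDS.


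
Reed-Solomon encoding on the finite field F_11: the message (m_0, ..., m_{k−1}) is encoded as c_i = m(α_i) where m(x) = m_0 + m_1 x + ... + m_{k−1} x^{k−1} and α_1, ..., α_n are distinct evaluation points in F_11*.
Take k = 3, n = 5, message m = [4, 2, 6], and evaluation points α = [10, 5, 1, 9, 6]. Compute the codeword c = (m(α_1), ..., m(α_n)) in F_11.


c = [8, 10, 1, 2, 1]

Message polynomial: m(x) = 4 + 2·x + 6·x^2 (mod 11).
For each evaluation point α_i, compute m(α_i) mod 11:
  α_1 = 10: Horner steps 6 → 7 → 8, so m(10) = 8.
  α_2 = 5: Horner steps 6 → 10 → 10, so m(5) = 10.
  α_3 = 1: Horner steps 6 → 8 → 1, so m(1) = 1.
  α_4 = 9: Horner steps 6 → 1 → 2, so m(9) = 2.
  α_5 = 6: Horner steps 6 → 5 → 1, so m(6) = 1.
Codeword c = [8, 10, 1, 2, 1] ∈ F_11^5.


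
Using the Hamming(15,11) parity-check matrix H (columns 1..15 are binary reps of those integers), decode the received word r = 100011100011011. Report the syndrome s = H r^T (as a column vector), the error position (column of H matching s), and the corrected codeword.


s = (0, 0, 1, 1)^T, error position = 3, corrected codeword c = 101011100011011

Compute s = H r^T mod 2 one row at a time:
  s_1 = 0 + 0 + 0 + 1 + 1 + 0 + 1 + 1 = 4 ≡ 0 (mod 2).
  s_2 = 0 + 1 + 1 + 1 + 1 + 0 + 1 + 1 = 6 ≡ 0 (mod 2).
  s_3 = 0 + 0 + 1 + 1 + 0 + 1 + 1 + 1 = 5 ≡ 1 (mod 2).
  s_4 = 1 + 0 + 1 + 1 + 0 + 1 + 0 + 1 = 5 ≡ 1 (mod 2).
s = (0, 0, 1, 1)^T — this equals column 3 of H (binary 0011), so error is at position 3.
Correct: flip bit 3 of r = 100011100011011 to get c = 101011100011011.


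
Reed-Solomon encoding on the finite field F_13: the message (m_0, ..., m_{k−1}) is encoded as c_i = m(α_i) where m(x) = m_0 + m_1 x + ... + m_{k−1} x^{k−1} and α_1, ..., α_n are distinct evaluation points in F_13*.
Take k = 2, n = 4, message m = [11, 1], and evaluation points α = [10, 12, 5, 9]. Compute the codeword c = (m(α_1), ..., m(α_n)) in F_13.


c = [8, 10, 3, 7]

Message polynomial: m(x) = 11 + 1·x (mod 13).
For each evaluation point α_i, compute m(α_i) mod 13:
  α_1 = 10: Horner steps 1 → 8, so m(10) = 8.
  α_2 = 12: Horner steps 1 → 10, so m(12) = 10.
  α_3 = 5: Horner steps 1 → 3, so m(5) = 3.
  α_4 = 9: Horner steps 1 → 7, so m(9) = 7.
Codeword c = [8, 10, 3, 7] ∈ F_13^4.
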